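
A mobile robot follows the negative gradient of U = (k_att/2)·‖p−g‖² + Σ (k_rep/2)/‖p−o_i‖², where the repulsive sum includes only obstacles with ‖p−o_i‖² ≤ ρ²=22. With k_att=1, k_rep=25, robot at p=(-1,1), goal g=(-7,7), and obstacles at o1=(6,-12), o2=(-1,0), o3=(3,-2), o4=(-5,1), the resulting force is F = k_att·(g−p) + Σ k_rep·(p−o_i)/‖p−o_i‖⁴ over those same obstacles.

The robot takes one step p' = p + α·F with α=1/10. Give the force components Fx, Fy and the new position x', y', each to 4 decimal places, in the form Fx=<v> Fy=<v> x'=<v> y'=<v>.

F_att = 1·(g−p) = 1·(-6,6) = (-6.0000,6.0000)
o1: d²=218 > ρ²=22 → inactive
o2: d²=1 ≤ ρ²=22; F_rep = 25·(0,1)/1² = (0.0000,25.0000)
o3: d²=25 > ρ²=22 → inactive
o4: d²=16 ≤ ρ²=22; F_rep = 25·(4,0)/16² = (0.3906,0.0000)
F = F_att + ΣF_rep = (-5.6094,31.0000)
p' = p + 1/10·F = (-1.5609,4.1000)

Fx=-5.6094 Fy=31.0000 x'=-1.5609 y'=4.1000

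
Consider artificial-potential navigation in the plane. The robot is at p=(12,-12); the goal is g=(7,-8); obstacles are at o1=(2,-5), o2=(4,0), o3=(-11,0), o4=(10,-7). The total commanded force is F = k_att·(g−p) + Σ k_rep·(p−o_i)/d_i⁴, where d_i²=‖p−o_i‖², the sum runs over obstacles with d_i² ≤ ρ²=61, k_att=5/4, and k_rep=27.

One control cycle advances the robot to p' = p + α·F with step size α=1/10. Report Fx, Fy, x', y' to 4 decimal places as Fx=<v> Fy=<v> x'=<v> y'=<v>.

Fx=-6.1858 Fy=4.8395 x'=11.3814 y'=-11.5161

F_att = 5/4·(g−p) = 5/4·(-5,4) = (-6.2500,5.0000)
o1: d²=149 > ρ²=61 → inactive
o2: d²=208 > ρ²=61 → inactive
o3: d²=673 > ρ²=61 → inactive
o4: d²=29 ≤ ρ²=61; F_rep = 27·(2,-5)/29² = (0.0642,-0.1605)
F = F_att + ΣF_rep = (-6.1858,4.8395)
p' = p + 1/10·F = (11.3814,-11.5161)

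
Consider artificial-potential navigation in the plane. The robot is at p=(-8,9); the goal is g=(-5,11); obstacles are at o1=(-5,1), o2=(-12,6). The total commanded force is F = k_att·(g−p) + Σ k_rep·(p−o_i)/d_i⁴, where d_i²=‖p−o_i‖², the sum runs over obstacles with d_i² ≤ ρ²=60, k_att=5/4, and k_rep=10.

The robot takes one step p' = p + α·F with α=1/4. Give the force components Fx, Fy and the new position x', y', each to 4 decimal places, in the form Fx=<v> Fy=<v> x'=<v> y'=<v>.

Fx=3.8140 Fy=2.5480 x'=-7.0465 y'=9.6370

F_att = 5/4·(g−p) = 5/4·(3,2) = (3.7500,2.5000)
o1: d²=73 > ρ²=60 → inactive
o2: d²=25 ≤ ρ²=60; F_rep = 10·(4,3)/25² = (0.0640,0.0480)
F = F_att + ΣF_rep = (3.8140,2.5480)
p' = p + 1/4·F = (-7.0465,9.6370)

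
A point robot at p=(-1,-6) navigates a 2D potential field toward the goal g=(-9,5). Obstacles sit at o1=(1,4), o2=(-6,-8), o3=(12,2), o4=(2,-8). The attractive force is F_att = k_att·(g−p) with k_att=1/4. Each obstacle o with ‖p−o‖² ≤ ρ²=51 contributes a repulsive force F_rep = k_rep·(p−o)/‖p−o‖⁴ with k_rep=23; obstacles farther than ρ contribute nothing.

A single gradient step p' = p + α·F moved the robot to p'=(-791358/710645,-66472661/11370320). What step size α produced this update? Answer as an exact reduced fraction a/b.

α = 1/20

F_att = 1/4·(g−p) = 1/4·(-8,11) = (-2.0000,2.7500)
o1: d²=104 > ρ²=51 → inactive
o2: d²=29 ≤ ρ²=51; F_rep = 23·(5,2)/29² = (0.1367,0.0547)
o3: d²=233 > ρ²=51 → inactive
o4: d²=13 ≤ ρ²=51; F_rep = 23·(-3,2)/13² = (-0.4083,0.2722)
F = F_att + ΣF_rep = (-2.2715,3.0769)
Δp = p'−p = (-0.1136,0.1538); α = Δx/Fx = (-80713/710645) / (-322852/142129) = 1/20
check: Δy/Fy = (1749259/11370320) / (1749259/568516) = 1/20 ✓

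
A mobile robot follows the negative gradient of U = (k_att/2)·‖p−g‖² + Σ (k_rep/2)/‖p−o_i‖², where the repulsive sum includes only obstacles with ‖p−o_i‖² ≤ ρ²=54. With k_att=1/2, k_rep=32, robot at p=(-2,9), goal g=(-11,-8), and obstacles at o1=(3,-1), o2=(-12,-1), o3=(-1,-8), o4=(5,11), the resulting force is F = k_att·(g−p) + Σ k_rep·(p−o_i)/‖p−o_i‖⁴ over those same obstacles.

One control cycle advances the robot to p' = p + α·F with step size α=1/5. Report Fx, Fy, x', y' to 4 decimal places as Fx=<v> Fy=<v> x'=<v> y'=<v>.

F_att = 1/2·(g−p) = 1/2·(-9,-17) = (-4.5000,-8.5000)
o1: d²=125 > ρ²=54 → inactive
o2: d²=200 > ρ²=54 → inactive
o3: d²=290 > ρ²=54 → inactive
o4: d²=53 ≤ ρ²=54; F_rep = 32·(-7,-2)/53² = (-0.0797,-0.0228)
F = F_att + ΣF_rep = (-4.5797,-8.5228)
p' = p + 1/5·F = (-2.9159,7.2954)

Fx=-4.5797 Fy=-8.5228 x'=-2.9159 y'=7.2954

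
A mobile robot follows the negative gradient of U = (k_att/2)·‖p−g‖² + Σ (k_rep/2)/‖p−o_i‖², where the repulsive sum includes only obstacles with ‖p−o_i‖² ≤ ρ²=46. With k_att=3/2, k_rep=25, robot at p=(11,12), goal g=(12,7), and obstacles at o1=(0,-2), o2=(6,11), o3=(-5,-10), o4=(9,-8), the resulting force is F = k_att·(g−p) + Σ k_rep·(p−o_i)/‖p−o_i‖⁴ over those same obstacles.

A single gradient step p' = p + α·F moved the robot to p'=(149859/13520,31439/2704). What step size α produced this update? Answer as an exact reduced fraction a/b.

F_att = 3/2·(g−p) = 3/2·(1,-5) = (1.5000,-7.5000)
o1: d²=317 > ρ²=46 → inactive
o2: d²=26 ≤ ρ²=46; F_rep = 25·(5,1)/26² = (0.1849,0.0370)
o3: d²=740 > ρ²=46 → inactive
o4: d²=404 > ρ²=46 → inactive
F = F_att + ΣF_rep = (1.6849,-7.4630)
Δp = p'−p = (0.0842,-0.3732); α = Δx/Fx = (1139/13520) / (1139/676) = 1/20
check: Δy/Fy = (-1009/2704) / (-5045/676) = 1/20 ✓

α = 1/20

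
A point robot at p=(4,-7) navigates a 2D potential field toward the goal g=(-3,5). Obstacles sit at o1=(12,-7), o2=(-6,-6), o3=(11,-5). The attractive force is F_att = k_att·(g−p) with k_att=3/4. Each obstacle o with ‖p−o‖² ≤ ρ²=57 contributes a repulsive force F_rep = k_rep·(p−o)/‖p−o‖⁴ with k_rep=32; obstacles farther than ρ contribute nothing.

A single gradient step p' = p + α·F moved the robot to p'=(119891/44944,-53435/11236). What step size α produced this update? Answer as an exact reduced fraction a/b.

α = 1/4

F_att = 3/4·(g−p) = 3/4·(-7,12) = (-5.2500,9.0000)
o1: d²=64 > ρ²=57 → inactive
o2: d²=101 > ρ²=57 → inactive
o3: d²=53 ≤ ρ²=57; F_rep = 32·(-7,-2)/53² = (-0.0797,-0.0228)
F = F_att + ΣF_rep = (-5.3297,8.9772)
Δp = p'−p = (-1.3324,2.2443); α = Δx/Fx = (-59885/44944) / (-59885/11236) = 1/4
check: Δy/Fy = (25217/11236) / (25217/2809) = 1/4 ✓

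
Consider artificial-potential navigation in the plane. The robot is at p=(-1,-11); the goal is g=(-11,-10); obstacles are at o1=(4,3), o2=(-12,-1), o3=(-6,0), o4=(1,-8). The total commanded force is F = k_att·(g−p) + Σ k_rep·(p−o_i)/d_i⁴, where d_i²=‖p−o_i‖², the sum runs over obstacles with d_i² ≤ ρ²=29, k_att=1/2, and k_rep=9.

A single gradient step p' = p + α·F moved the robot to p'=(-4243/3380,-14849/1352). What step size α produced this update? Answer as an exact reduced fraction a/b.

α = 1/20

F_att = 1/2·(g−p) = 1/2·(-10,1) = (-5.0000,0.5000)
o1: d²=221 > ρ²=29 → inactive
o2: d²=221 > ρ²=29 → inactive
o3: d²=146 > ρ²=29 → inactive
o4: d²=13 ≤ ρ²=29; F_rep = 9·(-2,-3)/13² = (-0.1065,-0.1598)
F = F_att + ΣF_rep = (-5.1065,0.3402)
Δp = p'−p = (-0.2553,0.0170); α = Δx/Fx = (-863/3380) / (-863/169) = 1/20
check: Δy/Fy = (23/1352) / (115/338) = 1/20 ✓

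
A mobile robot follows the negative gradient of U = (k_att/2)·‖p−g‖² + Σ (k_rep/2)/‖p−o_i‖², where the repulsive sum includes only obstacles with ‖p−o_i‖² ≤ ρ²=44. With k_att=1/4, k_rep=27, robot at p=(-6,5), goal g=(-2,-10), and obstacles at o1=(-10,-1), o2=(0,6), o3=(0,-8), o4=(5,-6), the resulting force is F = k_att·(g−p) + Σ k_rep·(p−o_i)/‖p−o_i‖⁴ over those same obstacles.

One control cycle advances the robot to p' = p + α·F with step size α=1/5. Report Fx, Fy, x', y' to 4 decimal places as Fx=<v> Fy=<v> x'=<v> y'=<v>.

F_att = 1/4·(g−p) = 1/4·(4,-15) = (1.0000,-3.7500)
o1: d²=52 > ρ²=44 → inactive
o2: d²=37 ≤ ρ²=44; F_rep = 27·(-6,-1)/37² = (-0.1183,-0.0197)
o3: d²=205 > ρ²=44 → inactive
o4: d²=242 > ρ²=44 → inactive
F = F_att + ΣF_rep = (0.8817,-3.7697)
p' = p + 1/5·F = (-5.8237,4.2461)

Fx=0.8817 Fy=-3.7697 x'=-5.8237 y'=4.2461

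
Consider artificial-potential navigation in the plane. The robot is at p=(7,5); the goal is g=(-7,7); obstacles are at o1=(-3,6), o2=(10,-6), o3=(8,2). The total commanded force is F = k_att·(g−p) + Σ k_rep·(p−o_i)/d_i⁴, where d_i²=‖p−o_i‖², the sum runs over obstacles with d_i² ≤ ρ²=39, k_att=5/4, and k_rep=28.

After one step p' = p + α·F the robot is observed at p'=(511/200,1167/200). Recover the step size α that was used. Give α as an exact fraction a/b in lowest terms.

F_att = 5/4·(g−p) = 5/4·(-14,2) = (-17.5000,2.5000)
o1: d²=101 > ρ²=39 → inactive
o2: d²=130 > ρ²=39 → inactive
o3: d²=10 ≤ ρ²=39; F_rep = 28·(-1,3)/10² = (-0.2800,0.8400)
F = F_att + ΣF_rep = (-17.7800,3.3400)
Δp = p'−p = (-4.4450,0.8350); α = Δx/Fx = (-889/200) / (-889/50) = 1/4
check: Δy/Fy = (167/200) / (167/50) = 1/4 ✓

α = 1/4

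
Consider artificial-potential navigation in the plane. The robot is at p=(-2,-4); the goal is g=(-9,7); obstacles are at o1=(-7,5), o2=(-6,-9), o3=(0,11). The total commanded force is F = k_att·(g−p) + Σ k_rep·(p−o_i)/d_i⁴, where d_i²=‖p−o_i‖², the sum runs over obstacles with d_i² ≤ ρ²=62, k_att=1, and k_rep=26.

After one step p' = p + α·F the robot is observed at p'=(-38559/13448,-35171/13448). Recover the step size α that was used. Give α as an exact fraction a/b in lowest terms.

α = 1/8

F_att = 1·(g−p) = 1·(-7,11) = (-7.0000,11.0000)
o1: d²=106 > ρ²=62 → inactive
o2: d²=41 ≤ ρ²=62; F_rep = 26·(4,5)/41² = (0.0619,0.0773)
o3: d²=229 > ρ²=62 → inactive
F = F_att + ΣF_rep = (-6.9381,11.0773)
Δp = p'−p = (-0.8673,1.3847); α = Δx/Fx = (-11663/13448) / (-11663/1681) = 1/8
check: Δy/Fy = (18621/13448) / (18621/1681) = 1/8 ✓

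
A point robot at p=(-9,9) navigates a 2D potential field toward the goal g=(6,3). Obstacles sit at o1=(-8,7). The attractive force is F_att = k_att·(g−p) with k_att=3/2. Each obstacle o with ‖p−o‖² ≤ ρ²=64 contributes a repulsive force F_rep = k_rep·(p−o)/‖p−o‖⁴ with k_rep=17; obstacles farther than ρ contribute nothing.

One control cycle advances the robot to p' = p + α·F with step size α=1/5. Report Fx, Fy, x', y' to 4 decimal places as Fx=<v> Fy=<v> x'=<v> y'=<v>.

Fx=21.8200 Fy=-7.6400 x'=-4.6360 y'=7.4720

F_att = 3/2·(g−p) = 3/2·(15,-6) = (22.5000,-9.0000)
o1: d²=5 ≤ ρ²=64; F_rep = 17·(-1,2)/5² = (-0.6800,1.3600)
F = F_att + ΣF_rep = (21.8200,-7.6400)
p' = p + 1/5·F = (-4.6360,7.4720)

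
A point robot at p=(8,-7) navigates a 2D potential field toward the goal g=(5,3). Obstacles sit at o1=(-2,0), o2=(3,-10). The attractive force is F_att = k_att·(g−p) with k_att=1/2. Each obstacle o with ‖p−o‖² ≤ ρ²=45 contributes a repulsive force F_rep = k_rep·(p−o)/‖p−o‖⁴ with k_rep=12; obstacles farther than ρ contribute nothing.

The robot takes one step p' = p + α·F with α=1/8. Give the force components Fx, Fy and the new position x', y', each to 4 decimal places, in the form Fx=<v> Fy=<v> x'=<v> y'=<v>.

F_att = 1/2·(g−p) = 1/2·(-3,10) = (-1.5000,5.0000)
o1: d²=149 > ρ²=45 → inactive
o2: d²=34 ≤ ρ²=45; F_rep = 12·(5,3)/34² = (0.0519,0.0311)
F = F_att + ΣF_rep = (-1.4481,5.0311)
p' = p + 1/8·F = (7.8190,-6.3711)

Fx=-1.4481 Fy=5.0311 x'=7.8190 y'=-6.3711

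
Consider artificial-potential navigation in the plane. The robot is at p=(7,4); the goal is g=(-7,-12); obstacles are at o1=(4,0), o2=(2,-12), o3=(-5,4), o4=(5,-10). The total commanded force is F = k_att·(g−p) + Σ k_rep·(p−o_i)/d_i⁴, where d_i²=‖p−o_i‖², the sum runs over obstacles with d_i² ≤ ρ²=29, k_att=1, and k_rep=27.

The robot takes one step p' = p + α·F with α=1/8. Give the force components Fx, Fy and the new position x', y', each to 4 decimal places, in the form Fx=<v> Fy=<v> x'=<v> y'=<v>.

Fx=-13.8704 Fy=-15.8272 x'=5.2662 y'=2.0216

F_att = 1·(g−p) = 1·(-14,-16) = (-14.0000,-16.0000)
o1: d²=25 ≤ ρ²=29; F_rep = 27·(3,4)/25² = (0.1296,0.1728)
o2: d²=281 > ρ²=29 → inactive
o3: d²=144 > ρ²=29 → inactive
o4: d²=200 > ρ²=29 → inactive
F = F_att + ΣF_rep = (-13.8704,-15.8272)
p' = p + 1/8·F = (5.2662,2.0216)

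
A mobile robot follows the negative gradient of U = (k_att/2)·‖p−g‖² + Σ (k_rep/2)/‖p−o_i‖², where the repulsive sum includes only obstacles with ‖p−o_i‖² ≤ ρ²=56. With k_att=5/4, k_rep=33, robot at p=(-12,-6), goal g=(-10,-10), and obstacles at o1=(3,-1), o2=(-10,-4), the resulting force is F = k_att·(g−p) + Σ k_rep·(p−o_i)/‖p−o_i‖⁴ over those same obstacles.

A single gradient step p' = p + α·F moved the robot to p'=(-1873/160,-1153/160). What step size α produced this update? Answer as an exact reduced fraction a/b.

α = 1/5

F_att = 5/4·(g−p) = 5/4·(2,-4) = (2.5000,-5.0000)
o1: d²=250 > ρ²=56 → inactive
o2: d²=8 ≤ ρ²=56; F_rep = 33·(-2,-2)/8² = (-1.0312,-1.0312)
F = F_att + ΣF_rep = (1.4688,-6.0312)
Δp = p'−p = (0.2938,-1.2063); α = Δx/Fx = (47/160) / (47/32) = 1/5
check: Δy/Fy = (-193/160) / (-193/32) = 1/5 ✓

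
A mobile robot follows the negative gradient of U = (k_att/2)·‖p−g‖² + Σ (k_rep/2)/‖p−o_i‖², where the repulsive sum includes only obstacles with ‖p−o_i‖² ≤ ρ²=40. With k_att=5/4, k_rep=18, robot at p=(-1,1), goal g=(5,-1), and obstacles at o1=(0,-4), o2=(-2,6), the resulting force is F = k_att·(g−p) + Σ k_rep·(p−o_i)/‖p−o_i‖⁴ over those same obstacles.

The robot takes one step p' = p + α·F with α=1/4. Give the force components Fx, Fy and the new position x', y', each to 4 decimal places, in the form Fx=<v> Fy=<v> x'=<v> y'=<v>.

F_att = 5/4·(g−p) = 5/4·(6,-2) = (7.5000,-2.5000)
o1: d²=26 ≤ ρ²=40; F_rep = 18·(-1,5)/26² = (-0.0266,0.1331)
o2: d²=26 ≤ ρ²=40; F_rep = 18·(1,-5)/26² = (0.0266,-0.1331)
F = F_att + ΣF_rep = (7.5000,-2.5000)
p' = p + 1/4·F = (0.8750,0.3750)

Fx=7.5000 Fy=-2.5000 x'=0.8750 y'=0.3750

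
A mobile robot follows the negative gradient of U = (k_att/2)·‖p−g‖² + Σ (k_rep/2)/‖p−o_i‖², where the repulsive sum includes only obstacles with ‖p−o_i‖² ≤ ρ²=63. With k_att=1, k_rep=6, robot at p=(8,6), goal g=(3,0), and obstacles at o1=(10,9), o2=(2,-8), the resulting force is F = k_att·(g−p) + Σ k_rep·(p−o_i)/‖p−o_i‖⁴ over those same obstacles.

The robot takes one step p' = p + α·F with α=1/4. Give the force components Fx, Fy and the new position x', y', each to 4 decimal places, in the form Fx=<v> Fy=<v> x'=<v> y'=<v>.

F_att = 1·(g−p) = 1·(-5,-6) = (-5.0000,-6.0000)
o1: d²=13 ≤ ρ²=63; F_rep = 6·(-2,-3)/13² = (-0.0710,-0.1065)
o2: d²=232 > ρ²=63 → inactive
F = F_att + ΣF_rep = (-5.0710,-6.1065)
p' = p + 1/4·F = (6.7322,4.4734)

Fx=-5.0710 Fy=-6.1065 x'=6.7322 y'=4.4734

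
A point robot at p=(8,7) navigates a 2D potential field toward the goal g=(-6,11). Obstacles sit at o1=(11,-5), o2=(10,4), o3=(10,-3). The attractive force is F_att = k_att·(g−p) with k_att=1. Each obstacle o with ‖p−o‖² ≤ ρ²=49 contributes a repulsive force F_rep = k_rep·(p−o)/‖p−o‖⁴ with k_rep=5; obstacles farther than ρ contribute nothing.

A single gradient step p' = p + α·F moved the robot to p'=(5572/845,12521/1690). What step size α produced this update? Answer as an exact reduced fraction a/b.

F_att = 1·(g−p) = 1·(-14,4) = (-14.0000,4.0000)
o1: d²=153 > ρ²=49 → inactive
o2: d²=13 ≤ ρ²=49; F_rep = 5·(-2,3)/13² = (-0.0592,0.0888)
o3: d²=104 > ρ²=49 → inactive
F = F_att + ΣF_rep = (-14.0592,4.0888)
Δp = p'−p = (-1.4059,0.4089); α = Δx/Fx = (-1188/845) / (-2376/169) = 1/10
check: Δy/Fy = (691/1690) / (691/169) = 1/10 ✓

α = 1/10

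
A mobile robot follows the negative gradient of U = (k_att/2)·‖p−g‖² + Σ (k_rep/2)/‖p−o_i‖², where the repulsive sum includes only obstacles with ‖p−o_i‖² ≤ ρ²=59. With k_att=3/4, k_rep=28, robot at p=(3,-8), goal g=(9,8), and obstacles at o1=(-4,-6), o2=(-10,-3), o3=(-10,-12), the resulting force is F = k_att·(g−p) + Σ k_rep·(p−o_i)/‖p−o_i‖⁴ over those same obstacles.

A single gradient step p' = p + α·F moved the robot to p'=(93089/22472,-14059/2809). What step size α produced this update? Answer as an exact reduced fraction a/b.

α = 1/4

F_att = 3/4·(g−p) = 3/4·(6,16) = (4.5000,12.0000)
o1: d²=53 ≤ ρ²=59; F_rep = 28·(7,-2)/53² = (0.0698,-0.0199)
o2: d²=194 > ρ²=59 → inactive
o3: d²=185 > ρ²=59 → inactive
F = F_att + ΣF_rep = (4.5698,11.9801)
Δp = p'−p = (1.1424,2.9950); α = Δx/Fx = (25673/22472) / (25673/5618) = 1/4
check: Δy/Fy = (8413/2809) / (33652/2809) = 1/4 ✓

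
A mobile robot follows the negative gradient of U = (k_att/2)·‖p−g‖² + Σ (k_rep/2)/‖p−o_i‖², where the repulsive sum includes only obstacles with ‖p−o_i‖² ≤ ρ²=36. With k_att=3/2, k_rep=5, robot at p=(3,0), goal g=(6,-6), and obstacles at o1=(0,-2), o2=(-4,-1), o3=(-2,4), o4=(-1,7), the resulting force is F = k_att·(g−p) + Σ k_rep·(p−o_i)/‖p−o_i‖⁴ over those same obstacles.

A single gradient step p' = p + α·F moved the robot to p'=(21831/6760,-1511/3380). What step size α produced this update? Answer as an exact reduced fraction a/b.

α = 1/20

F_att = 3/2·(g−p) = 3/2·(3,-6) = (4.5000,-9.0000)
o1: d²=13 ≤ ρ²=36; F_rep = 5·(3,2)/13² = (0.0888,0.0592)
o2: d²=50 > ρ²=36 → inactive
o3: d²=41 > ρ²=36 → inactive
o4: d²=65 > ρ²=36 → inactive
F = F_att + ΣF_rep = (4.5888,-8.9408)
Δp = p'−p = (0.2294,-0.4470); α = Δx/Fx = (1551/6760) / (1551/338) = 1/20
check: Δy/Fy = (-1511/3380) / (-1511/169) = 1/20 ✓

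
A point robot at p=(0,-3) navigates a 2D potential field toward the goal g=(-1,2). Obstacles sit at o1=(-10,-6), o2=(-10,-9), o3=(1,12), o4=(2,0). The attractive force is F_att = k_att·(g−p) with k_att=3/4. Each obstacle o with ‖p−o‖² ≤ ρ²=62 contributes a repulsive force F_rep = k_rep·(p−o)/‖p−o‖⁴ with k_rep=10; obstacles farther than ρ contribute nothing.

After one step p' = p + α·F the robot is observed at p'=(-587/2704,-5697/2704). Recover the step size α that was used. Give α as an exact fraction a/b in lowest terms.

α = 1/4

F_att = 3/4·(g−p) = 3/4·(-1,5) = (-0.7500,3.7500)
o1: d²=109 > ρ²=62 → inactive
o2: d²=136 > ρ²=62 → inactive
o3: d²=226 > ρ²=62 → inactive
o4: d²=13 ≤ ρ²=62; F_rep = 10·(-2,-3)/13² = (-0.1183,-0.1775)
F = F_att + ΣF_rep = (-0.8683,3.5725)
Δp = p'−p = (-0.2171,0.8931); α = Δx/Fx = (-587/2704) / (-587/676) = 1/4
check: Δy/Fy = (2415/2704) / (2415/676) = 1/4 ✓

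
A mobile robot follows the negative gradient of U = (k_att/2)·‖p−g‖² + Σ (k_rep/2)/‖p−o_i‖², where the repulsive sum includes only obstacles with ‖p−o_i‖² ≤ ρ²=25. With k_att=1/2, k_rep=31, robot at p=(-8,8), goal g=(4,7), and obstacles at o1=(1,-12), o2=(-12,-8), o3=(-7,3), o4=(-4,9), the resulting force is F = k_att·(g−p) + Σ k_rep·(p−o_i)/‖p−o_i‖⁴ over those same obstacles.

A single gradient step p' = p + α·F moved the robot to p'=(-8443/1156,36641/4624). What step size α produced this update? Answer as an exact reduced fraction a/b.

F_att = 1/2·(g−p) = 1/2·(12,-1) = (6.0000,-0.5000)
o1: d²=481 > ρ²=25 → inactive
o2: d²=272 > ρ²=25 → inactive
o3: d²=26 > ρ²=25 → inactive
o4: d²=17 ≤ ρ²=25; F_rep = 31·(-4,-1)/17² = (-0.4291,-0.1073)
F = F_att + ΣF_rep = (5.5709,-0.6073)
Δp = p'−p = (0.6964,-0.0759); α = Δx/Fx = (805/1156) / (1610/289) = 1/8
check: Δy/Fy = (-351/4624) / (-351/578) = 1/8 ✓

α = 1/8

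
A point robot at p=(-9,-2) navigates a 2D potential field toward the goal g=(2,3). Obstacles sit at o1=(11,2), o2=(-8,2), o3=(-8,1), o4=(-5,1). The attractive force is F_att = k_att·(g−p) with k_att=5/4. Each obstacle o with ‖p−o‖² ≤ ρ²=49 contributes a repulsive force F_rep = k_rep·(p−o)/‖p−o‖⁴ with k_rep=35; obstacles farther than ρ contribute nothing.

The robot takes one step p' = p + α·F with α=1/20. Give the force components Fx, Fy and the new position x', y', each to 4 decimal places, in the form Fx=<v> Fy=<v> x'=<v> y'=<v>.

F_att = 5/4·(g−p) = 5/4·(11,5) = (13.7500,6.2500)
o1: d²=416 > ρ²=49 → inactive
o2: d²=17 ≤ ρ²=49; F_rep = 35·(-1,-4)/17² = (-0.1211,-0.4844)
o3: d²=10 ≤ ρ²=49; F_rep = 35·(-1,-3)/10² = (-0.3500,-1.0500)
o4: d²=25 ≤ ρ²=49; F_rep = 35·(-4,-3)/25² = (-0.2240,-0.1680)
F = F_att + ΣF_rep = (13.0549,4.5476)
p' = p + 1/20·F = (-8.3473,-1.7726)

Fx=13.0549 Fy=4.5476 x'=-8.3473 y'=-1.7726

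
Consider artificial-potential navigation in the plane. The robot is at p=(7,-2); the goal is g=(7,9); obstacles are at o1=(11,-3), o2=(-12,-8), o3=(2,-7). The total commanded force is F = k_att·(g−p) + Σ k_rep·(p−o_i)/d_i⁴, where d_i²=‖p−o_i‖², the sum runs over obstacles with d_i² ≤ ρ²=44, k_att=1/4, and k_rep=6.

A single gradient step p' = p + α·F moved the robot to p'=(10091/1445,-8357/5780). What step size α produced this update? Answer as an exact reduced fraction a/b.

α = 1/5

F_att = 1/4·(g−p) = 1/4·(0,11) = (0.0000,2.7500)
o1: d²=17 ≤ ρ²=44; F_rep = 6·(-4,1)/17² = (-0.0830,0.0208)
o2: d²=397 > ρ²=44 → inactive
o3: d²=50 > ρ²=44 → inactive
F = F_att + ΣF_rep = (-0.0830,2.7708)
Δp = p'−p = (-0.0166,0.5542); α = Δx/Fx = (-24/1445) / (-24/289) = 1/5
check: Δy/Fy = (3203/5780) / (3203/1156) = 1/5 ✓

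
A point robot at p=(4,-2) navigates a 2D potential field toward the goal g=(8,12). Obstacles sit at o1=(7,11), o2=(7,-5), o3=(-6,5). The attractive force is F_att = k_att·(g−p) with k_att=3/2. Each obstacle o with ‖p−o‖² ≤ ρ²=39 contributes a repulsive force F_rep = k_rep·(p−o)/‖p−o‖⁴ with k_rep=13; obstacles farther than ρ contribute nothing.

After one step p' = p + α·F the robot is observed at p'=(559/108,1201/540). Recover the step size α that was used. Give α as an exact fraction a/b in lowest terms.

F_att = 3/2·(g−p) = 3/2·(4,14) = (6.0000,21.0000)
o1: d²=178 > ρ²=39 → inactive
o2: d²=18 ≤ ρ²=39; F_rep = 13·(-3,3)/18² = (-0.1204,0.1204)
o3: d²=149 > ρ²=39 → inactive
F = F_att + ΣF_rep = (5.8796,21.1204)
Δp = p'−p = (1.1759,4.2241); α = Δx/Fx = (127/108) / (635/108) = 1/5
check: Δy/Fy = (2281/540) / (2281/108) = 1/5 ✓

α = 1/5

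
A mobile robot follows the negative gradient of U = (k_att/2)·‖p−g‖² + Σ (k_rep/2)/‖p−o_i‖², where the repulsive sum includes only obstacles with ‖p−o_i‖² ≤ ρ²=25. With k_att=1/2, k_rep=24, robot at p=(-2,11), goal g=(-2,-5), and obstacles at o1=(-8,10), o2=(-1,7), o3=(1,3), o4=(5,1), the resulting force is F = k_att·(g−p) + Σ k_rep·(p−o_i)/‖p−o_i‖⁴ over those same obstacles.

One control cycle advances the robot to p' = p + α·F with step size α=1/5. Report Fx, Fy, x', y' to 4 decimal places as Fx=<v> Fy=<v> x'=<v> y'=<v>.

F_att = 1/2·(g−p) = 1/2·(0,-16) = (0.0000,-8.0000)
o1: d²=37 > ρ²=25 → inactive
o2: d²=17 ≤ ρ²=25; F_rep = 24·(-1,4)/17² = (-0.0830,0.3322)
o3: d²=73 > ρ²=25 → inactive
o4: d²=149 > ρ²=25 → inactive
F = F_att + ΣF_rep = (-0.0830,-7.6678)
p' = p + 1/5·F = (-2.0166,9.4664)

Fx=-0.0830 Fy=-7.6678 x'=-2.0166 y'=9.4664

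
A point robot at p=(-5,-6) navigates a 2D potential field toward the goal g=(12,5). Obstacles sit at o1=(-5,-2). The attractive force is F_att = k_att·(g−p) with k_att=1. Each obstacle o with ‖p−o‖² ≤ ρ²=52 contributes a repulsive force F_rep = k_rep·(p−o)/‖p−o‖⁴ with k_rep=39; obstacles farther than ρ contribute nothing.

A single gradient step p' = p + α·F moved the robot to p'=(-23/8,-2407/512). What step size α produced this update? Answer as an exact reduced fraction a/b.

α = 1/8

F_att = 1·(g−p) = 1·(17,11) = (17.0000,11.0000)
o1: d²=16 ≤ ρ²=52; F_rep = 39·(0,-4)/16² = (0.0000,-0.6094)
F = F_att + ΣF_rep = (17.0000,10.3906)
Δp = p'−p = (2.1250,1.2988); α = Δx/Fx = (17/8) / (17) = 1/8
check: Δy/Fy = (665/512) / (665/64) = 1/8 ✓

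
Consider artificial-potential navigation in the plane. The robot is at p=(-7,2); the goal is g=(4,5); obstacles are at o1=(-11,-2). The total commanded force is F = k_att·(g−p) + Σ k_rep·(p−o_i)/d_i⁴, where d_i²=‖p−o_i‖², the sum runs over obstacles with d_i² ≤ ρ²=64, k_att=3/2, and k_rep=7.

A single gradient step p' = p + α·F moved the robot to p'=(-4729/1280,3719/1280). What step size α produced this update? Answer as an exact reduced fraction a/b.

F_att = 3/2·(g−p) = 3/2·(11,3) = (16.5000,4.5000)
o1: d²=32 ≤ ρ²=64; F_rep = 7·(4,4)/32² = (0.0273,0.0273)
F = F_att + ΣF_rep = (16.5273,4.5273)
Δp = p'−p = (3.3055,0.9055); α = Δx/Fx = (4231/1280) / (4231/256) = 1/5
check: Δy/Fy = (1159/1280) / (1159/256) = 1/5 ✓

α = 1/5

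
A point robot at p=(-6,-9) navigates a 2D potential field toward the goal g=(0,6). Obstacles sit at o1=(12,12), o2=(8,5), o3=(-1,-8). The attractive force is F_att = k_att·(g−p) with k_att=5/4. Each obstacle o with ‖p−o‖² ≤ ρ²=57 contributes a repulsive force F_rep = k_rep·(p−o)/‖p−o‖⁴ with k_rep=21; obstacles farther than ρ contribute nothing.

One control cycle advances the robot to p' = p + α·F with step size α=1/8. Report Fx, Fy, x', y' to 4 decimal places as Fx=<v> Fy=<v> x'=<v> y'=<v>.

Fx=7.3447 Fy=18.7189 x'=-5.0819 y'=-6.6601

F_att = 5/4·(g−p) = 5/4·(6,15) = (7.5000,18.7500)
o1: d²=765 > ρ²=57 → inactive
o2: d²=392 > ρ²=57 → inactive
o3: d²=26 ≤ ρ²=57; F_rep = 21·(-5,-1)/26² = (-0.1553,-0.0311)
F = F_att + ΣF_rep = (7.3447,18.7189)
p' = p + 1/8·F = (-5.0819,-6.6601)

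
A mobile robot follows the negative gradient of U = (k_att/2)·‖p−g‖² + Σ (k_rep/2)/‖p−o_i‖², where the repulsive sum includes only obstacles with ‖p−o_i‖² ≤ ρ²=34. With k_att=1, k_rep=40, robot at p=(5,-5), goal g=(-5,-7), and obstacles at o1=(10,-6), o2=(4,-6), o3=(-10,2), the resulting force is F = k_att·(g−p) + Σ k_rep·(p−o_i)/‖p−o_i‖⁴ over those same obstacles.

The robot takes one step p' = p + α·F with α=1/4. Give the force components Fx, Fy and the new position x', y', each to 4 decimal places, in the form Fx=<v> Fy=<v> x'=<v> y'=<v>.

F_att = 1·(g−p) = 1·(-10,-2) = (-10.0000,-2.0000)
o1: d²=26 ≤ ρ²=34; F_rep = 40·(-5,1)/26² = (-0.2959,0.0592)
o2: d²=2 ≤ ρ²=34; F_rep = 40·(1,1)/2² = (10.0000,10.0000)
o3: d²=274 > ρ²=34 → inactive
F = F_att + ΣF_rep = (-0.2959,8.0592)
p' = p + 1/4·F = (4.9260,-2.9852)

Fx=-0.2959 Fy=8.0592 x'=4.9260 y'=-2.9852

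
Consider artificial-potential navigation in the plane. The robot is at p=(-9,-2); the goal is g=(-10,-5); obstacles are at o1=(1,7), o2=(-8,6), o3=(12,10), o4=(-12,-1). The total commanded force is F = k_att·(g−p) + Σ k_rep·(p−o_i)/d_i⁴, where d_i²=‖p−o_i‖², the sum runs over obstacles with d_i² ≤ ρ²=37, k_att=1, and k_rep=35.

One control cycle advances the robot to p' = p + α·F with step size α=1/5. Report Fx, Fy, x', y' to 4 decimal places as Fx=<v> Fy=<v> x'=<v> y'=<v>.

F_att = 1·(g−p) = 1·(-1,-3) = (-1.0000,-3.0000)
o1: d²=181 > ρ²=37 → inactive
o2: d²=65 > ρ²=37 → inactive
o3: d²=585 > ρ²=37 → inactive
o4: d²=10 ≤ ρ²=37; F_rep = 35·(3,-1)/10² = (1.0500,-0.3500)
F = F_att + ΣF_rep = (0.0500,-3.3500)
p' = p + 1/5·F = (-8.9900,-2.6700)

Fx=0.0500 Fy=-3.3500 x'=-8.9900 y'=-2.6700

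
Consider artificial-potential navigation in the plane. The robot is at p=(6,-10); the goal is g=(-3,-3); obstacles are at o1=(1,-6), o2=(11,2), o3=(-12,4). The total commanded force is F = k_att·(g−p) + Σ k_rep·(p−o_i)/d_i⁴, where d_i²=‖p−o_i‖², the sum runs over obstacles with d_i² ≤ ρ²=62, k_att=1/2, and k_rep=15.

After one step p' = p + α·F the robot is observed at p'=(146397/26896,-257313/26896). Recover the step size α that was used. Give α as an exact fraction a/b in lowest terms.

α = 1/8

F_att = 1/2·(g−p) = 1/2·(-9,7) = (-4.5000,3.5000)
o1: d²=41 ≤ ρ²=62; F_rep = 15·(5,-4)/41² = (0.0446,-0.0357)
o2: d²=169 > ρ²=62 → inactive
o3: d²=520 > ρ²=62 → inactive
F = F_att + ΣF_rep = (-4.4554,3.4643)
Δp = p'−p = (-0.5569,0.4330); α = Δx/Fx = (-14979/26896) / (-14979/3362) = 1/8
check: Δy/Fy = (11647/26896) / (11647/3362) = 1/8 ✓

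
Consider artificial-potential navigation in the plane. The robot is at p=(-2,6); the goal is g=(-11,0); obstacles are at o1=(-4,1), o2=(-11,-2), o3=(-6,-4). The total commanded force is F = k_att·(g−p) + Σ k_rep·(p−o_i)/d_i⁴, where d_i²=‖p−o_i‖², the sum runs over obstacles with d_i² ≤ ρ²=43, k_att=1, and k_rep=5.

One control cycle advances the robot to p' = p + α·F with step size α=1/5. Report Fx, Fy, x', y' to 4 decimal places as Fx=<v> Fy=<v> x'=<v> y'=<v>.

F_att = 1·(g−p) = 1·(-9,-6) = (-9.0000,-6.0000)
o1: d²=29 ≤ ρ²=43; F_rep = 5·(2,5)/29² = (0.0119,0.0297)
o2: d²=145 > ρ²=43 → inactive
o3: d²=116 > ρ²=43 → inactive
F = F_att + ΣF_rep = (-8.9881,-5.9703)
p' = p + 1/5·F = (-3.7976,4.8059)

Fx=-8.9881 Fy=-5.9703 x'=-3.7976 y'=4.8059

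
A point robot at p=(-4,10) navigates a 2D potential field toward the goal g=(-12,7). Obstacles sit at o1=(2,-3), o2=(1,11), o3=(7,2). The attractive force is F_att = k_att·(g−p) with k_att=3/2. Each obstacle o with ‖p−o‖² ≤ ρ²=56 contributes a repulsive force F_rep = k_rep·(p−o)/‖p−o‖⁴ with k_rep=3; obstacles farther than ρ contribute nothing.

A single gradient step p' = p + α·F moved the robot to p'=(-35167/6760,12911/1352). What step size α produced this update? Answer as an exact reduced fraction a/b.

F_att = 3/2·(g−p) = 3/2·(-8,-3) = (-12.0000,-4.5000)
o1: d²=205 > ρ²=56 → inactive
o2: d²=26 ≤ ρ²=56; F_rep = 3·(-5,-1)/26² = (-0.0222,-0.0044)
o3: d²=185 > ρ²=56 → inactive
F = F_att + ΣF_rep = (-12.0222,-4.5044)
Δp = p'−p = (-1.2022,-0.4504); α = Δx/Fx = (-8127/6760) / (-8127/676) = 1/10
check: Δy/Fy = (-609/1352) / (-3045/676) = 1/10 ✓

α = 1/10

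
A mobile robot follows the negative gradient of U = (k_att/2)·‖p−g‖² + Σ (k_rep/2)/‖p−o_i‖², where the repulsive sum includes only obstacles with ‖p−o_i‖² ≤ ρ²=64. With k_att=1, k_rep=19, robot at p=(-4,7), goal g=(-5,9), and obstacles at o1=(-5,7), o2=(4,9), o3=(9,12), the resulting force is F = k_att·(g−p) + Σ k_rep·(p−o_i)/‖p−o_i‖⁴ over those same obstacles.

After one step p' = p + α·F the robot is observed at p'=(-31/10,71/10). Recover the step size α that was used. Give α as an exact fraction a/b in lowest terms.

F_att = 1·(g−p) = 1·(-1,2) = (-1.0000,2.0000)
o1: d²=1 ≤ ρ²=64; F_rep = 19·(1,0)/1² = (19.0000,0.0000)
o2: d²=68 > ρ²=64 → inactive
o3: d²=194 > ρ²=64 → inactive
F = F_att + ΣF_rep = (18.0000,2.0000)
Δp = p'−p = (0.9000,0.1000); α = Δx/Fx = (9/10) / (18) = 1/20
check: Δy/Fy = (1/10) / (2) = 1/20 ✓

α = 1/20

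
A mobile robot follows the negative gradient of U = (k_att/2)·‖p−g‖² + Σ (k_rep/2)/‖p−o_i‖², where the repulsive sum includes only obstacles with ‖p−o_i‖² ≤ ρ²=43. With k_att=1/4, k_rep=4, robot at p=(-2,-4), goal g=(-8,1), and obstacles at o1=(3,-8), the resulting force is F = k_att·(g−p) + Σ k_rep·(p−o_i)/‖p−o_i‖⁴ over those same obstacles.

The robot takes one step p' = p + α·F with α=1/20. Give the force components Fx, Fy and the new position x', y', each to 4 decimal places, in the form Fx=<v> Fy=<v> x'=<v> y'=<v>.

F_att = 1/4·(g−p) = 1/4·(-6,5) = (-1.5000,1.2500)
o1: d²=41 ≤ ρ²=43; F_rep = 4·(-5,4)/41² = (-0.0119,0.0095)
F = F_att + ΣF_rep = (-1.5119,1.2595)
p' = p + 1/20·F = (-2.0756,-3.9370)

Fx=-1.5119 Fy=1.2595 x'=-2.0756 y'=-3.9370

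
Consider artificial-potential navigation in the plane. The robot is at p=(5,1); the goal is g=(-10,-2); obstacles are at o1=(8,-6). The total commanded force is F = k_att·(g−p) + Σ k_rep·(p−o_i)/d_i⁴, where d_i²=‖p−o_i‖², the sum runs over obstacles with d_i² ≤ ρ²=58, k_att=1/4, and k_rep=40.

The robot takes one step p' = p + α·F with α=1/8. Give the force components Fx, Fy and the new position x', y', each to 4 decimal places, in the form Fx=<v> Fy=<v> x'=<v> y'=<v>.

Fx=-3.7857 Fy=-0.6668 x'=4.5268 y'=0.9167

F_att = 1/4·(g−p) = 1/4·(-15,-3) = (-3.7500,-0.7500)
o1: d²=58 ≤ ρ²=58; F_rep = 40·(-3,7)/58² = (-0.0357,0.0832)
F = F_att + ΣF_rep = (-3.7857,-0.6668)
p' = p + 1/8·F = (4.5268,0.9167)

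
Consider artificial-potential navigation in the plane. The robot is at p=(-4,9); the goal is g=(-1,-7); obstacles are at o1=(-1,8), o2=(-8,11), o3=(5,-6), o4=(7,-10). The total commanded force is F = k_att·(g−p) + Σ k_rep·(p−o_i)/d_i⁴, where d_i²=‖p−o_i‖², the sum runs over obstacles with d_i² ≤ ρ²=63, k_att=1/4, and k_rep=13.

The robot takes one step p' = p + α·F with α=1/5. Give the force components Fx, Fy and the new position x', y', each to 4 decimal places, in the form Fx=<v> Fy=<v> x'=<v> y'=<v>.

Fx=0.4900 Fy=-3.9350 x'=-3.9020 y'=8.2130

F_att = 1/4·(g−p) = 1/4·(3,-16) = (0.7500,-4.0000)
o1: d²=10 ≤ ρ²=63; F_rep = 13·(-3,1)/10² = (-0.3900,0.1300)
o2: d²=20 ≤ ρ²=63; F_rep = 13·(4,-2)/20² = (0.1300,-0.0650)
o3: d²=306 > ρ²=63 → inactive
o4: d²=482 > ρ²=63 → inactive
F = F_att + ΣF_rep = (0.4900,-3.9350)
p' = p + 1/5·F = (-3.9020,8.2130)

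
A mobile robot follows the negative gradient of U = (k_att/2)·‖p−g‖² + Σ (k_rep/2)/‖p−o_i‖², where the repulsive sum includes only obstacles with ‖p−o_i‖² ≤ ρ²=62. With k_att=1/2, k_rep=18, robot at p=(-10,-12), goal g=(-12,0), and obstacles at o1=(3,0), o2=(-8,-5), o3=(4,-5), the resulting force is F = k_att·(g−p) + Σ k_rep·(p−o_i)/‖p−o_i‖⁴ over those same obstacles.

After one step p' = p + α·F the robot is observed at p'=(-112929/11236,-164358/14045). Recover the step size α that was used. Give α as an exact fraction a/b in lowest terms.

F_att = 1/2·(g−p) = 1/2·(-2,12) = (-1.0000,6.0000)
o1: d²=313 > ρ²=62 → inactive
o2: d²=53 ≤ ρ²=62; F_rep = 18·(-2,-7)/53² = (-0.0128,-0.0449)
o3: d²=245 > ρ²=62 → inactive
F = F_att + ΣF_rep = (-1.0128,5.9551)
Δp = p'−p = (-0.0506,0.2978); α = Δx/Fx = (-569/11236) / (-2845/2809) = 1/20
check: Δy/Fy = (4182/14045) / (16728/2809) = 1/20 ✓

α = 1/20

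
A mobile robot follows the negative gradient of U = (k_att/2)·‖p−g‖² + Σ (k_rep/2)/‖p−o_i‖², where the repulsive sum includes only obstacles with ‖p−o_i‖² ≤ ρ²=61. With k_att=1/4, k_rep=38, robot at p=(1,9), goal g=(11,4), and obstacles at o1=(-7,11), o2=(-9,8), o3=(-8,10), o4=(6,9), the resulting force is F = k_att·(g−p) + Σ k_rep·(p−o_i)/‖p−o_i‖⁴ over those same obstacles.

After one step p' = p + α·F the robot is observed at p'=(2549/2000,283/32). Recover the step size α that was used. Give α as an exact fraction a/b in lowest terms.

α = 1/8

F_att = 1/4·(g−p) = 1/4·(10,-5) = (2.5000,-1.2500)
o1: d²=68 > ρ²=61 → inactive
o2: d²=101 > ρ²=61 → inactive
o3: d²=82 > ρ²=61 → inactive
o4: d²=25 ≤ ρ²=61; F_rep = 38·(-5,0)/25² = (-0.3040,0.0000)
F = F_att + ΣF_rep = (2.1960,-1.2500)
Δp = p'−p = (0.2745,-0.1562); α = Δx/Fx = (549/2000) / (549/250) = 1/8
check: Δy/Fy = (-5/32) / (-5/4) = 1/8 ✓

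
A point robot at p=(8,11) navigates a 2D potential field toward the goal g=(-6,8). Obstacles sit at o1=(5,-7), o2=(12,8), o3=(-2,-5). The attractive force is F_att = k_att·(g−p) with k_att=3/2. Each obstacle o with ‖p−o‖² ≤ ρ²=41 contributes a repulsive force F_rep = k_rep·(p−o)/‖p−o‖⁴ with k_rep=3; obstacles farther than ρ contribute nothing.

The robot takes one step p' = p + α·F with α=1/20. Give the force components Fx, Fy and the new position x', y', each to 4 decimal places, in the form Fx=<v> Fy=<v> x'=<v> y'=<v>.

F_att = 3/2·(g−p) = 3/2·(-14,-3) = (-21.0000,-4.5000)
o1: d²=333 > ρ²=41 → inactive
o2: d²=25 ≤ ρ²=41; F_rep = 3·(-4,3)/25² = (-0.0192,0.0144)
o3: d²=356 > ρ²=41 → inactive
F = F_att + ΣF_rep = (-21.0192,-4.4856)
p' = p + 1/20·F = (6.9490,10.7757)

Fx=-21.0192 Fy=-4.4856 x'=6.9490 y'=10.7757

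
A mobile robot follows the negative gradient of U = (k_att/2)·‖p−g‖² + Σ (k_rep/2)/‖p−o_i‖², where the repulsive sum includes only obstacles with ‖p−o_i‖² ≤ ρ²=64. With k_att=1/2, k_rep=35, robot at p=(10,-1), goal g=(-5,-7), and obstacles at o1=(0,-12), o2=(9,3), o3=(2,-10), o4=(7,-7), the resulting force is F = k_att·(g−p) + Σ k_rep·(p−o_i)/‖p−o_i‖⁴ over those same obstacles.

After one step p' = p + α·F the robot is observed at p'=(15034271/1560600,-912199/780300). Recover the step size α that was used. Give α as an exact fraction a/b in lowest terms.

α = 1/20

F_att = 1/2·(g−p) = 1/2·(-15,-6) = (-7.5000,-3.0000)
o1: d²=221 > ρ²=64 → inactive
o2: d²=17 ≤ ρ²=64; F_rep = 35·(1,-4)/17² = (0.1211,-0.4844)
o3: d²=145 > ρ²=64 → inactive
o4: d²=45 ≤ ρ²=64; F_rep = 35·(3,6)/45² = (0.0519,0.1037)
F = F_att + ΣF_rep = (-7.3270,-3.3807)
Δp = p'−p = (-0.3664,-0.1690); α = Δx/Fx = (-571729/1560600) / (-571729/78030) = 1/20
check: Δy/Fy = (-131899/780300) / (-131899/39015) = 1/20 ✓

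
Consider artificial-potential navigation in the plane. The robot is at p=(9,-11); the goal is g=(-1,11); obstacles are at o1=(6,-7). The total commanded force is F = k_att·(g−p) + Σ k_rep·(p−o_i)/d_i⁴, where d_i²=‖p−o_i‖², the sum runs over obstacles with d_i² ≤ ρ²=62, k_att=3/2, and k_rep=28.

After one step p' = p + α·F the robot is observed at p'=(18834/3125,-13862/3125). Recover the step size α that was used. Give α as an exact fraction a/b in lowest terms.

α = 1/5

F_att = 3/2·(g−p) = 3/2·(-10,22) = (-15.0000,33.0000)
o1: d²=25 ≤ ρ²=62; F_rep = 28·(3,-4)/25² = (0.1344,-0.1792)
F = F_att + ΣF_rep = (-14.8656,32.8208)
Δp = p'−p = (-2.9731,6.5642); α = Δx/Fx = (-9291/3125) / (-9291/625) = 1/5
check: Δy/Fy = (20513/3125) / (20513/625) = 1/5 ✓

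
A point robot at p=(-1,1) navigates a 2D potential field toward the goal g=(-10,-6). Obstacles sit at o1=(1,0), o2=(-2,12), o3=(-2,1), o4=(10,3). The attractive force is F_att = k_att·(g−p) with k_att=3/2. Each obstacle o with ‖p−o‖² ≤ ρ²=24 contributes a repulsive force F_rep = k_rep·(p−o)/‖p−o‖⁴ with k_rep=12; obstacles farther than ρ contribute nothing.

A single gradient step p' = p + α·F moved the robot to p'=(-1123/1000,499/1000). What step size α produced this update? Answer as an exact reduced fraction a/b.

α = 1/20

F_att = 3/2·(g−p) = 3/2·(-9,-7) = (-13.5000,-10.5000)
o1: d²=5 ≤ ρ²=24; F_rep = 12·(-2,1)/5² = (-0.9600,0.4800)
o2: d²=122 > ρ²=24 → inactive
o3: d²=1 ≤ ρ²=24; F_rep = 12·(1,0)/1² = (12.0000,0.0000)
o4: d²=125 > ρ²=24 → inactive
F = F_att + ΣF_rep = (-2.4600,-10.0200)
Δp = p'−p = (-0.1230,-0.5010); α = Δx/Fx = (-123/1000) / (-123/50) = 1/20
check: Δy/Fy = (-501/1000) / (-501/50) = 1/20 ✓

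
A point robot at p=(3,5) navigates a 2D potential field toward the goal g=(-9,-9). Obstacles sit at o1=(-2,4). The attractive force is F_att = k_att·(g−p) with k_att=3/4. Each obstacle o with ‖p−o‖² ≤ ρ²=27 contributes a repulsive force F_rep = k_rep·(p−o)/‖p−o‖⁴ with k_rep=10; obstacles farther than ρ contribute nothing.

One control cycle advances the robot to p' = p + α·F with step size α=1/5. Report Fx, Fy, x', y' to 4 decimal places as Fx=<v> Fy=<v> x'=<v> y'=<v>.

Fx=-8.9260 Fy=-10.4852 x'=1.2148 y'=2.9030

F_att = 3/4·(g−p) = 3/4·(-12,-14) = (-9.0000,-10.5000)
o1: d²=26 ≤ ρ²=27; F_rep = 10·(5,1)/26² = (0.0740,0.0148)
F = F_att + ΣF_rep = (-8.9260,-10.4852)
p' = p + 1/5·F = (1.2148,2.9030)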